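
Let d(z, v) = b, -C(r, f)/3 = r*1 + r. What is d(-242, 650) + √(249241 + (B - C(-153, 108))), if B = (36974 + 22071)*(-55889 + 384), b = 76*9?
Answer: 684 + I*√3277044402 ≈ 684.0 + 57246.0*I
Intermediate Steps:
C(r, f) = -6*r (C(r, f) = -3*(r*1 + r) = -3*(r + r) = -6*r)
b = 684
d(z, v) = 684
B = -3277292725 (B = 59045*(-55505) = -3277292725)
d(-242, 650) + √(249241 + (B - C(-153, 108))) = 684 + √(249241 + (-3277292725 - (-6)*(-153))) = 684 + √(249241 + (-3277292725 - 1*918)) = 684 + √(249241 + (-3277292725 - 918)) = 684 + √(249241 - 3277293643) = 684 + √(-3277044402) = 684 + I*√3277044402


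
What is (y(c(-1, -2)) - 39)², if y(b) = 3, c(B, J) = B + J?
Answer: 1296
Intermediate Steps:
(y(c(-1, -2)) - 39)² = (3 - 39)² = (-36)² = 1296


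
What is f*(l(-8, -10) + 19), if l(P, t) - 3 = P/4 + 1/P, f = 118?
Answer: 9381/4 ≈ 2345.3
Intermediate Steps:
l(P, t) = 3 + 1/P + P/4 (l(P, t) = 3 + (P/4 + 1/P) = 3 + (1/P + P/4) = 3 + 1/P + P/4)
f*(l(-8, -10) + 19) = 118*((3 + 1/(-8) + (¼)*(-8)) + 19) = 118*((3 - ⅛ - 2) + 19) = 118*(7/8 + 19) = 118*(159/8) = 9381/4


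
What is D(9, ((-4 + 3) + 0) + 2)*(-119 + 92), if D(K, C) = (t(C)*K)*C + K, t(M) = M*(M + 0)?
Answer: -486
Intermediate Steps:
t(M) = M² (t(M) = M*M = M²)
D(K, C) = K + K*C³ (D(K, C) = (C²*K)*C + K = (K*C²)*C + K = K*C³ + K = K + K*C³)
D(9, ((-4 + 3) + 0) + 2)*(-119 + 92) = (9*(1 + (((-4 + 3) + 0) + 2)³))*(-119 + 92) = (9*(1 + ((-1 + 0) + 2)³))*(-27) = (9*(1 + (-1 + 2)³))*(-27) = (9*(1 + 1³))*(-27) = (9*(1 + 1))*(-27) = (9*2)*(-27) = 18*(-27) = -486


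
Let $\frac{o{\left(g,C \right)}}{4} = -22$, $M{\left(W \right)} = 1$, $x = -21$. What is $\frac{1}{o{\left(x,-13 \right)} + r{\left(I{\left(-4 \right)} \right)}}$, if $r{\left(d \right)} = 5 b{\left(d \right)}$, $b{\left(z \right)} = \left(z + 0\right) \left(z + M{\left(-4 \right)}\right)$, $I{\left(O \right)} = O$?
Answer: $- \frac{1}{28} \approx -0.035714$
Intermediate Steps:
$b{\left(z \right)} = z \left(1 + z\right)$ ($b{\left(z \right)} = \left(z + 0\right) \left(z + 1\right) = z \left(1 + z\right)$)
$o{\left(g,C \right)} = -88$ ($o{\left(g,C \right)} = 4 \left(-22\right) = -88$)
$r{\left(d \right)} = 5 d \left(1 + d\right)$
$\frac{1}{o{\left(x,-13 \right)} + r{\left(I{\left(-4 \right)} \right)}} = \frac{1}{-88 + 5 \left(-4\right) \left(1 - 4\right)} = \frac{1}{-88 + 5 \left(-4\right) \left(-3\right)} = \frac{1}{-88 + 60} = \frac{1}{-28} = - \frac{1}{28}$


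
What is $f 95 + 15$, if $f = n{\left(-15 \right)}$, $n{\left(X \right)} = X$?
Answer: $-1410$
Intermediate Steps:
$f = -15$
$f 95 + 15 = \left(-15\right) 95 + 15 = -1425 + 15 = -1410$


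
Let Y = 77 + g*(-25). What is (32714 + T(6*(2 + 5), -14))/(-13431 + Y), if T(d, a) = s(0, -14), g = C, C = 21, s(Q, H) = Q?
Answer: -32714/13879 ≈ -2.3571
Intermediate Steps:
g = 21
T(d, a) = 0
Y = -448 (Y = 77 + 21*(-25) = 77 - 525 = -448)
(32714 + T(6*(2 + 5), -14))/(-13431 + Y) = (32714 + 0)/(-13431 - 448) = 32714/(-13879) = 32714*(-1/13879) = -32714/13879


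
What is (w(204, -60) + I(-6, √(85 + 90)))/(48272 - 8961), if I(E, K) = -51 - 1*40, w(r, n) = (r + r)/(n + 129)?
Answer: -103/47587 ≈ -0.0021645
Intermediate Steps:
w(r, n) = 2*r/(129 + n) (w(r, n) = (2*r)/(129 + n) = 2*r/(129 + n))
I(E, K) = -91 (I(E, K) = -51 - 40 = -91)
(w(204, -60) + I(-6, √(85 + 90)))/(48272 - 8961) = (2*204/(129 - 60) - 91)/(48272 - 8961) = (2*204/69 - 91)/39311 = (2*204*(1/69) - 91)*(1/39311) = (136/23 - 91)*(1/39311) = -1957/23*1/39311 = -103/47587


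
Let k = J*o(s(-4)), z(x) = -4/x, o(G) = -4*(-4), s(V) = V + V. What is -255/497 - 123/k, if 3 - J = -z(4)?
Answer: -69291/15904 ≈ -4.3568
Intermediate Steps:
s(V) = 2*V
o(G) = 16
J = 2 (J = 3 - (-1)*(-4/4) = 3 - (-1)*(-4*¼) = 3 - (-1)*(-1) = 3 - 1*1 = 3 - 1 = 2)
k = 32 (k = 2*16 = 32)
-255/497 - 123/k = -255/497 - 123/32 = -69291/15904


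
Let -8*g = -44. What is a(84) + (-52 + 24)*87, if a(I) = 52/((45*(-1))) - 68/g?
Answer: -1212512/495 ≈ -2449.5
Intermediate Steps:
g = 11/2 (g = -1/8*(-44) = 11/2 ≈ 5.5000)
a(I) = -6692/495 (a(I) = 52/((45*(-1))) - 68/11/2 = 52/(-45) - 68*2/11 = 52*(-1/45) - 136/11 = -52/45 - 136/11 = -6692/495)
a(84) + (-52 + 24)*87 = -6692/495 + (-52 + 24)*87 = -6692/495 - 28*87 = -6692/495 - 2436 = -1212512/495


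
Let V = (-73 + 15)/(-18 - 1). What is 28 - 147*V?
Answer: -7994/19 ≈ -420.74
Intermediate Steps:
V = 58/19 (V = -58/(-19) = -58*(-1/19) = 58/19 ≈ 3.0526)
28 - 147*V = 28 - 147*58/19 = 28 - 8526/19 = -7994/19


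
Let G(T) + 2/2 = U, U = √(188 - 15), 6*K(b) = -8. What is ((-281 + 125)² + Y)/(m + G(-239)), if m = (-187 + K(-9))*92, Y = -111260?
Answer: 3388927719/675557683 + 195579*√173/675557683 ≈ 5.0203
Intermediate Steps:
K(b) = -4/3 (K(b) = (⅙)*(-8) = -4/3)
m = -51980/3 (m = (-187 - 4/3)*92 = -565/3*92 = -51980/3 ≈ -17327.)
U = √173 ≈ 13.153
G(T) = -1 + √173
((-281 + 125)² + Y)/(m + G(-239)) = ((-281 + 125)² - 111260)/(-51980/3 + (-1 + √173)) = ((-156)² - 111260)/(-51983/3 + √173) = (24336 - 111260)/(-51983/3 + √173) = -86924/(-51983/3 + √173)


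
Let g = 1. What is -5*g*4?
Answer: -20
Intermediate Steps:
-5*g*4 = -5*1*4 = -5*4 = -20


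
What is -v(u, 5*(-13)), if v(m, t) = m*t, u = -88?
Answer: -5720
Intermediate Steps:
-v(u, 5*(-13)) = -(-88)*5*(-13) = -(-88)*(-65) = -1*5720 = -5720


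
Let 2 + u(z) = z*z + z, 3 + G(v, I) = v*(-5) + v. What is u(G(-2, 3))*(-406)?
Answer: -11368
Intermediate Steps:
G(v, I) = -3 - 4*v (G(v, I) = -3 + (v*(-5) + v) = -3 + (-5*v + v) = -3 - 4*v)
u(z) = -2 + z + z**2 (u(z) = -2 + (z*z + z) = -2 + (z**2 + z) = -2 + (z + z**2) = -2 + z + z**2)
u(G(-2, 3))*(-406) = (-2 + (-3 - 4*(-2)) + (-3 - 4*(-2))**2)*(-406) = (-2 + (-3 + 8) + (-3 + 8)**2)*(-406) = (-2 + 5 + 5**2)*(-406) = (-2 + 5 + 25)*(-406) = 28*(-406) = -11368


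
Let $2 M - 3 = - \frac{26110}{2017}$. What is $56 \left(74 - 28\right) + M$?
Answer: $\frac{10371525}{4034} \approx 2571.0$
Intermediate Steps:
$M = - \frac{20059}{4034}$ ($M = \frac{3}{2} + \frac{\left(-26110\right) \frac{1}{2017}}{2} = \frac{3}{2} + \frac{1}{2} \left(- \frac{26110}{2017}\right) = \frac{3}{2} - \frac{13055}{2017} = - \frac{20059}{4034} \approx -4.9725$)
$56 \left(74 - 28\right) + M = 56 \left(74 - 28\right) - \frac{20059}{4034} = 56 \cdot 46 - \frac{20059}{4034} = 2576 - \frac{20059}{4034} = \frac{10371525}{4034}$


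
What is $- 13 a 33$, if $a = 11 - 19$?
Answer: $3432$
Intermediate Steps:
$a = -8$
$- 13 a 33 = \left(-13\right) \left(-8\right) 33 = 104 \cdot 33 = 3432$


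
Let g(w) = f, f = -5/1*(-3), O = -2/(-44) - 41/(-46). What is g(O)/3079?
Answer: 15/3079 ≈ 0.0048717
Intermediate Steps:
O = 237/253 (O = -2*(-1/44) - 41*(-1/46) = 1/22 + 41/46 = 237/253 ≈ 0.93676)
f = 15 (f = -5*1*(-3) = -5*(-3) = 15)
g(w) = 15
g(O)/3079 = 15/3079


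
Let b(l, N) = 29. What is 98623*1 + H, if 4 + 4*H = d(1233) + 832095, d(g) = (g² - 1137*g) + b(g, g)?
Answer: 336245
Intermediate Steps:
d(g) = 29 + g² - 1137*g (d(g) = (g² - 1137*g) + 29 = 29 + g² - 1137*g)
H = 237622 (H = -1 + ((29 + 1233² - 1137*1233) + 832095)/4 = -1 + ((29 + 1520289 - 1401921) + 832095)/4 = -1 + (118397 + 832095)/4 = -1 + (¼)*950492 = -1 + 237623 = 237622)
98623*1 + H = 98623*1 + 237622 = 98623 + 237622 = 336245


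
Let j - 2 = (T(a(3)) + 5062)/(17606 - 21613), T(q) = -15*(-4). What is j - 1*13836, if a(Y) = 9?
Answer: -55437960/4007 ≈ -13835.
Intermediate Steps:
T(q) = 60
j = 2892/4007 (j = 2 + (60 + 5062)/(17606 - 21613) = 2 + 5122/(-4007) = 2 + 5122*(-1/4007) = 2 - 5122/4007 = 2892/4007 ≈ 0.72174)
j - 1*13836 = 2892/4007 - 1*13836 = 2892/4007 - 13836 = -55437960/4007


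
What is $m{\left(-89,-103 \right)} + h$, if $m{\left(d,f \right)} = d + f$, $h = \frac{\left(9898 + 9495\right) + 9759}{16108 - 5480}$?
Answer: $- \frac{502856}{2657} \approx -189.26$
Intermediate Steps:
$h = \frac{7288}{2657}$ ($h = \frac{19393 + 9759}{10628} = 29152 \cdot \frac{1}{10628} = \frac{7288}{2657} \approx 2.7429$)
$m{\left(-89,-103 \right)} + h = \left(-89 - 103\right) + \frac{7288}{2657} = -192 + \frac{7288}{2657} = - \frac{502856}{2657}$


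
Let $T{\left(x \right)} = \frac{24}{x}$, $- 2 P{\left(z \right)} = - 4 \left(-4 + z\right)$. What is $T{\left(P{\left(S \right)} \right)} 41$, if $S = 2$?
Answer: $-246$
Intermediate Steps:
$P{\left(z \right)} = -8 + 2 z$ ($P{\left(z \right)} = - \frac{\left(-4\right) \left(-4 + z\right)}{2} = - \frac{16 - 4 z}{2} = -8 + 2 z$)
$T{\left(P{\left(S \right)} \right)} 41 = \frac{24}{-8 + 2 \cdot 2} \cdot 41 = \frac{24}{-8 + 4} \cdot 41 = \frac{24}{-4} \cdot 41 = 24 \left(- \frac{1}{4}\right) 41 = \left(-6\right) 41 = -246$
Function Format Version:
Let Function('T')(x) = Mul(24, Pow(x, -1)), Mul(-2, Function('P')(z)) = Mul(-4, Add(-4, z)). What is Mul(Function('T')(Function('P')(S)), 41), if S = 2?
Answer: -246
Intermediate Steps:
Function('P')(z) = Add(-8, Mul(2, z)) (Function('P')(z) = Mul(Rational(-1, 2), Mul(-4, Add(-4, z))) = Mul(Rational(-1, 2), Add(16, Mul(-4, z))) = Add(-8, Mul(2, z)))
Mul(Function('T')(Function('P')(S)), 41) = Mul(Mul(24, Pow(Add(-8, Mul(2, 2)), -1)), 41) = Mul(Mul(24, Pow(Add(-8, 4), -1)), 41) = Mul(Mul(24, Pow(-4, -1)), 41) = Mul(Mul(24, Rational(-1, 4)), 41) = Mul(-6, 41) = -246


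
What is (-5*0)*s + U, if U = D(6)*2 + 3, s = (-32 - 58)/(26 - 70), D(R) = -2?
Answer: -1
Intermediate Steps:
s = 45/22 (s = -90/(-44) = -90*(-1/44) = 45/22 ≈ 2.0455)
U = -1 (U = -2*2 + 3 = -4 + 3 = -1)
(-5*0)*s + U = -5*0*(45/22) - 1 = 0*(45/22) - 1 = 0 - 1 = -1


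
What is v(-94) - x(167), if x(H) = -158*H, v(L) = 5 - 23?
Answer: 26368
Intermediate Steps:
v(L) = -18
v(-94) - x(167) = -18 - (-158)*167 = -18 - 1*(-26386) = -18 + 26386 = 26368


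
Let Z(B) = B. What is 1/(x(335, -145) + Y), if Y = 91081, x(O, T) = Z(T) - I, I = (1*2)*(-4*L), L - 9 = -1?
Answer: 1/91000 ≈ 1.0989e-5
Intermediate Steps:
L = 8 (L = 9 - 1 = 8)
I = -64 (I = (1*2)*(-4*8) = 2*(-32) = -64)
x(O, T) = 64 + T (x(O, T) = T - 1*(-64) = T + 64 = 64 + T)
1/(x(335, -145) + Y) = 1/((64 - 145) + 91081) = 1/(-81 + 91081) = 1/91000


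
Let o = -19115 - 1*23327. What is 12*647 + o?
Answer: -34678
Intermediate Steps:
o = -42442 (o = -19115 - 23327 = -42442)
12*647 + o = 12*647 - 42442 = 7764 - 42442 = -34678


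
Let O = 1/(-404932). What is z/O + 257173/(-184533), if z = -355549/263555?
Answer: 26567732770049029/48634594815 ≈ 5.4627e+5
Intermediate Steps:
O = -1/404932 ≈ -2.4696e-6
z = -355549/263555 (z = -355549*1/263555 = -355549/263555 ≈ -1.3491)
z/O + 257173/(-184533) = -355549/(263555*(-1/404932)) + 257173/(-184533) = -355549/263555*(-404932) + 257173*(-1/184533) = 143973167668/263555 - 257173/184533 = 26567732770049029/48634594815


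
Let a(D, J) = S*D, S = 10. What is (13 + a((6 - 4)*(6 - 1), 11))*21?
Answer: 2373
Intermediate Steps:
a(D, J) = 10*D
(13 + a((6 - 4)*(6 - 1), 11))*21 = (13 + 10*((6 - 4)*(6 - 1)))*21 = (13 + 10*(2*5))*21 = (13 + 10*10)*21 = (13 + 100)*21 = 113*21 = 2373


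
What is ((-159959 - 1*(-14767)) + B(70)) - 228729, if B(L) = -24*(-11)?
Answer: -373657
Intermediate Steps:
B(L) = 264
((-159959 - 1*(-14767)) + B(70)) - 228729 = ((-159959 - 1*(-14767)) + 264) - 228729 = ((-159959 + 14767) + 264) - 228729 = (-145192 + 264) - 228729 = -144928 - 228729 = -373657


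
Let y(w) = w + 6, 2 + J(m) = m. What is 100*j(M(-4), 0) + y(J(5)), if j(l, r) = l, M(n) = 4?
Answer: 409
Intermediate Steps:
J(m) = -2 + m
y(w) = 6 + w
100*j(M(-4), 0) + y(J(5)) = 100*4 + (6 + (-2 + 5)) = 400 + (6 + 3) = 400 + 9 = 409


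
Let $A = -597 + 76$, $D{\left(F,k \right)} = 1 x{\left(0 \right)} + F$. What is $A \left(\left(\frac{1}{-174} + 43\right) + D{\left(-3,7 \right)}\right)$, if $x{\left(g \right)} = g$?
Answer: $- \frac{3625639}{174} \approx -20837.0$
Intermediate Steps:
$D{\left(F,k \right)} = F$ ($D{\left(F,k \right)} = 1 \cdot 0 + F = 0 + F = F$)
$A = -521$
$A \left(\left(\frac{1}{-174} + 43\right) + D{\left(-3,7 \right)}\right) = - 521 \left(\left(\frac{1}{-174} + 43\right) - 3\right) = - 521 \left(\left(- \frac{1}{174} + 43\right) - 3\right) = - 521 \left(\frac{7481}{174} - 3\right) = \left(-521\right) \frac{6959}{174} = - \frac{3625639}{174}$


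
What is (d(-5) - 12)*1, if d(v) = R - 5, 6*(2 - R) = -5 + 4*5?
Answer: -35/2 ≈ -17.500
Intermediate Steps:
R = -½ (R = 2 - (-5 + 4*5)/6 = 2 - (-5 + 20)/6 = 2 - ⅙*15 = 2 - 5/2 = -½ ≈ -0.50000)
d(v) = -11/2 (d(v) = -½ - 5 = -11/2)
(d(-5) - 12)*1 = (-11/2 - 12)*1 = -35/2*1 = -35/2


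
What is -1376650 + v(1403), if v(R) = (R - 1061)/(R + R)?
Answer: -1931439779/1403 ≈ -1.3767e+6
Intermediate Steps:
v(R) = (-1061 + R)/(2*R) (v(R) = (-1061 + R)/((2*R)) = (-1061 + R)*(1/(2*R)) = (-1061 + R)/(2*R))
-1376650 + v(1403) = -1376650 + (½)*(-1061 + 1403)/1403 = -1376650 + (½)*(1/1403)*342 = -1376650 + 171/1403 = -1931439779/1403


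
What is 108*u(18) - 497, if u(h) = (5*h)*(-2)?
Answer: -19937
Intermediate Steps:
u(h) = -10*h
108*u(18) - 497 = 108*(-10*18) - 497 = 108*(-180) - 497 = -19440 - 497 = -19937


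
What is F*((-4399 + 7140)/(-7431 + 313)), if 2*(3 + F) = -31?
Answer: 101417/14236 ≈ 7.1240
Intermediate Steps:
F = -37/2 (F = -3 + (½)*(-31) = -3 - 31/2 = -37/2 ≈ -18.500)
F*((-4399 + 7140)/(-7431 + 313)) = -37*(-4399 + 7140)/(2*(-7431 + 313)) = -101417/(2*(-7118)) = -101417*(-1)/(2*7118) = -37/2*(-2741/7118) = 101417/14236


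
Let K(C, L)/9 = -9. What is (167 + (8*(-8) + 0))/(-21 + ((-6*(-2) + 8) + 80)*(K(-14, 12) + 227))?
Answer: 103/14579 ≈ 0.0070650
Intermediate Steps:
K(C, L) = -81 (K(C, L) = 9*(-9) = -81)
(167 + (8*(-8) + 0))/(-21 + ((-6*(-2) + 8) + 80)*(K(-14, 12) + 227)) = (167 + (8*(-8) + 0))/(-21 + ((-6*(-2) + 8) + 80)*(-81 + 227)) = (167 + (-64 + 0))/(-21 + ((12 + 8) + 80)*146) = (167 - 64)/(-21 + (20 + 80)*146) = 103/(-21 + 100*146) = 103/(-21 + 14600) = 103/14579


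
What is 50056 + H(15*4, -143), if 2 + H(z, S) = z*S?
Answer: 41474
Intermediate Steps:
H(z, S) = -2 + S*z (H(z, S) = -2 + z*S = -2 + S*z)
50056 + H(15*4, -143) = 50056 + (-2 - 2145*4) = 50056 + (-2 - 143*60) = 50056 + (-2 - 8580) = 50056 - 8582 = 41474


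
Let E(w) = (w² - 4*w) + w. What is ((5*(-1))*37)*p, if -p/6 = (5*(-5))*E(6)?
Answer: -499500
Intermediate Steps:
E(w) = w² - 3*w
p = 2700 (p = -6*5*(-5)*6*(-3 + 6) = -(-150)*6*3 = -(-150)*18 = -6*(-450) = 2700)
((5*(-1))*37)*p = ((5*(-1))*37)*2700 = -5*37*2700 = -185*2700 = -499500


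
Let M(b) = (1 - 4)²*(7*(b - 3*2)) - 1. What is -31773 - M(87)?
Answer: -36875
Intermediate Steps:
M(b) = -379 + 63*b (M(b) = (-3)²*(7*(b - 6)) - 1 = 9*(7*(-6 + b)) - 1 = 9*(-42 + 7*b) - 1 = (-378 + 63*b) - 1 = -379 + 63*b)
-31773 - M(87) = -31773 - (-379 + 63*87) = -31773 - (-379 + 5481) = -31773 - 1*5102 = -31773 - 5102 = -36875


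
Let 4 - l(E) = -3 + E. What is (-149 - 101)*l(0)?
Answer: -1750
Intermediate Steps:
l(E) = 7 - E (l(E) = 4 - (-3 + E) = 4 + (3 - E) = 7 - E)
(-149 - 101)*l(0) = (-149 - 101)*(7 - 1*0) = -250*(7 + 0) = -250*7 = -1750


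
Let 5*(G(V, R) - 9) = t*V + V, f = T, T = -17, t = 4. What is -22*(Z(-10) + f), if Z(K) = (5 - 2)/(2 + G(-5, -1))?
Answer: 363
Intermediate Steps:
f = -17
G(V, R) = 9 + V (G(V, R) = 9 + (4*V + V)/5 = 9 + (5*V)/5 = 9 + V)
Z(K) = 1/2 (Z(K) = (5 - 2)/(2 + (9 - 5)) = 3/(2 + 4) = 3/6 = 3*(1/6) = 1/2)
-22*(Z(-10) + f) = -22*(1/2 - 17) = -22*(-33/2) = 363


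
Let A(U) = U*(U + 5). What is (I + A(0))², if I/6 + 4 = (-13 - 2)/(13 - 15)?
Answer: 441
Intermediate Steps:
A(U) = U*(5 + U)
I = 21 (I = -24 + 6*((-13 - 2)/(13 - 15)) = -24 + 6*(-15/(-2)) = -24 + 6*(-15*(-½)) = -24 + 6*(15/2) = -24 + 45 = 21)
(I + A(0))² = (21 + 0*(5 + 0))² = (21 + 0*5)² = (21 + 0)² = 21² = 441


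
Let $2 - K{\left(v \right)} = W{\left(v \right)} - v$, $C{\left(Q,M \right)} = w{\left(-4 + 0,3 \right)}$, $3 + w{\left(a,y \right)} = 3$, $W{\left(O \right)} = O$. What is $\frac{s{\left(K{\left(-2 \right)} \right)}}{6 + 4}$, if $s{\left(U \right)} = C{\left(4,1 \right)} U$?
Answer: $0$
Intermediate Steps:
$w{\left(a,y \right)} = 0$ ($w{\left(a,y \right)} = -3 + 3 = 0$)
$C{\left(Q,M \right)} = 0$
$K{\left(v \right)} = 2$ ($K{\left(v \right)} = 2 - \left(v - v\right) = 2 - 0 = 2 + 0 = 2$)
$s{\left(U \right)} = 0$ ($s{\left(U \right)} = 0 U = 0$)
$\frac{s{\left(K{\left(-2 \right)} \right)}}{6 + 4} = \frac{1}{6 + 4} \cdot 0 = \frac{1}{10} \cdot 0 = 0$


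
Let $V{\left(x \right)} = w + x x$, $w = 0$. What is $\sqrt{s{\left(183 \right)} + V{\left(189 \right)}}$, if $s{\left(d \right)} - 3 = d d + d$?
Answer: $2 \sqrt{17349} \approx 263.43$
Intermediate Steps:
$s{\left(d \right)} = 3 + d + d^{2}$ ($s{\left(d \right)} = 3 + \left(d d + d\right) = 3 + \left(d^{2} + d\right) = 3 + \left(d + d^{2}\right) = 3 + d + d^{2}$)
$V{\left(x \right)} = x^{2}$ ($V{\left(x \right)} = 0 + x x = 0 + x^{2} = x^{2}$)
$\sqrt{s{\left(183 \right)} + V{\left(189 \right)}} = \sqrt{\left(3 + 183 + 183^{2}\right) + 189^{2}} = \sqrt{\left(3 + 183 + 33489\right) + 35721} = \sqrt{33675 + 35721} = \sqrt{69396} = 2 \sqrt{17349}$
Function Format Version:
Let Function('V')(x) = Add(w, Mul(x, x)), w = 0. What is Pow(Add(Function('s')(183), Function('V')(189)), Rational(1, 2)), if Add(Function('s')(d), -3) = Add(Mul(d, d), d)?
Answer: Mul(2, Pow(17349, Rational(1, 2))) ≈ 263.43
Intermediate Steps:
Function('s')(d) = Add(3, d, Pow(d, 2)) (Function('s')(d) = Add(3, Add(Mul(d, d), d)) = Add(3, Add(Pow(d, 2), d)) = Add(3, Add(d, Pow(d, 2))) = Add(3, d, Pow(d, 2)))
Function('V')(x) = Pow(x, 2) (Function('V')(x) = Add(0, Mul(x, x)) = Add(0, Pow(x, 2)) = Pow(x, 2))
Pow(Add(Function('s')(183), Function('V')(189)), Rational(1, 2)) = Pow(Add(Add(3, 183, Pow(183, 2)), Pow(189, 2)), Rational(1, 2)) = Pow(Add(Add(3, 183, 33489), 35721), Rational(1, 2)) = Pow(Add(33675, 35721), Rational(1, 2)) = Pow(69396, Rational(1, 2)) = Mul(2, Pow(17349, Rational(1, 2)))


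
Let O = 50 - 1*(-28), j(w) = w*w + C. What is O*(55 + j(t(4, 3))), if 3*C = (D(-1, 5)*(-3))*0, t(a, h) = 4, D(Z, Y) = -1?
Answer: 5538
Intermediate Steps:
C = 0 (C = (-1*(-3)*0)/3 = (3*0)/3 = (⅓)*0 = 0)
j(w) = w² (j(w) = w*w + 0 = w² + 0 = w²)
O = 78 (O = 50 + 28 = 78)
O*(55 + j(t(4, 3))) = 78*(55 + 4²) = 78*(55 + 16) = 78*71 = 5538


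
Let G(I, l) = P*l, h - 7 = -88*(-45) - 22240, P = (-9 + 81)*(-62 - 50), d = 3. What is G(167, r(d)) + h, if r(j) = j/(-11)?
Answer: -176811/11 ≈ -16074.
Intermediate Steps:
r(j) = -j/11 (r(j) = j*(-1/11) = -j/11)
P = -8064 (P = 72*(-112) = -8064)
h = -18273 (h = 7 + (-88*(-45) - 22240) = 7 + (3960 - 22240) = 7 - 18280 = -18273)
G(I, l) = -8064*l
G(167, r(d)) + h = -(-8064)*3/11 - 18273 = -8064*(-3/11) - 18273 = 24192/11 - 18273 = -176811/11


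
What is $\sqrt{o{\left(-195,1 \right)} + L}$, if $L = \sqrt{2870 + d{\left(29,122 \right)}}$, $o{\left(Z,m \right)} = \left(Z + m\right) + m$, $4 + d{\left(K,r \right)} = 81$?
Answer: $\sqrt{-193 + \sqrt{2947}} \approx 11.778 i$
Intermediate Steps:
$d{\left(K,r \right)} = 77$ ($d{\left(K,r \right)} = -4 + 81 = 77$)
$o{\left(Z,m \right)} = Z + 2 m$
$L = \sqrt{2947}$ ($L = \sqrt{2870 + 77} = \sqrt{2947} \approx 54.286$)
$\sqrt{o{\left(-195,1 \right)} + L} = \sqrt{\left(-195 + 2 \cdot 1\right) + \sqrt{2947}} = \sqrt{\left(-195 + 2\right) + \sqrt{2947}} = \sqrt{-193 + \sqrt{2947}}$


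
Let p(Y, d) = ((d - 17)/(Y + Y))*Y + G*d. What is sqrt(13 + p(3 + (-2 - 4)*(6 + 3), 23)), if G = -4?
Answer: 2*I*sqrt(19) ≈ 8.7178*I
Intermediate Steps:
p(Y, d) = -17/2 - 7*d/2 (p(Y, d) = ((d - 17)/(Y + Y))*Y - 4*d = ((-17 + d)/((2*Y)))*Y - 4*d = ((-17 + d)*(1/(2*Y)))*Y - 4*d = ((-17 + d)/(2*Y))*Y - 4*d = (-17/2 + d/2) - 4*d = -17/2 - 7*d/2)
sqrt(13 + p(3 + (-2 - 4)*(6 + 3), 23)) = sqrt(13 + (-17/2 - 7/2*23)) = sqrt(13 + (-17/2 - 161/2)) = sqrt(13 - 89) = sqrt(-76) = 2*I*sqrt(19)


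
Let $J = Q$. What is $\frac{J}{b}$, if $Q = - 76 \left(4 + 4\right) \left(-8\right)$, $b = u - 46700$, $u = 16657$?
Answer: $- \frac{4864}{30043} \approx -0.1619$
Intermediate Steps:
$b = -30043$ ($b = 16657 - 46700 = -30043$)
$Q = 4864$ ($Q = - 76 \cdot 8 \left(-8\right) = \left(-76\right) \left(-64\right) = 4864$)
$J = 4864$
$\frac{J}{b} = \frac{4864}{-30043} = 4864 \left(- \frac{1}{30043}\right) = - \frac{4864}{30043}$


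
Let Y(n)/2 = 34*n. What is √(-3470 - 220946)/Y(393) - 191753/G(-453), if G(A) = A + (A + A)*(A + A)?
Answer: -191753/820383 + I*√14026/6681 ≈ -0.23374 + 0.017727*I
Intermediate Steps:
G(A) = A + 4*A² (G(A) = A + (2*A)*(2*A) = A + 4*A²)
Y(n) = 68*n (Y(n) = 2*(34*n) = 68*n)
√(-3470 - 220946)/Y(393) - 191753/G(-453) = √(-3470 - 220946)/((68*393)) - 191753*(-1/(453*(1 + 4*(-453)))) = √(-224416)/26724 - 191753*(-1/(453*(1 - 1812))) = (4*I*√14026)*(1/26724) - 191753/((-453*(-1811))) = I*√14026/6681 - 191753/820383 = -191753/820383 + I*√14026/6681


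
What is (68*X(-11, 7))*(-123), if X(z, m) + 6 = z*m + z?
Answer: 786216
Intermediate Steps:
X(z, m) = -6 + z + m*z (X(z, m) = -6 + (z*m + z) = -6 + (m*z + z) = -6 + (z + m*z) = -6 + z + m*z)
(68*X(-11, 7))*(-123) = (68*(-6 - 11 + 7*(-11)))*(-123) = (68*(-6 - 11 - 77))*(-123) = (68*(-94))*(-123) = -6392*(-123) = 786216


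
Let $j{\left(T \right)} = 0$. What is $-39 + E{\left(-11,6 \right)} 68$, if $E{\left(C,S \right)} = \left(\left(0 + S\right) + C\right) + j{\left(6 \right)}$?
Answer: $-379$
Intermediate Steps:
$E{\left(C,S \right)} = C + S$ ($E{\left(C,S \right)} = \left(\left(0 + S\right) + C\right) + 0 = \left(S + C\right) + 0 = \left(C + S\right) + 0 = C + S$)
$-39 + E{\left(-11,6 \right)} 68 = -39 + \left(-11 + 6\right) 68 = -39 - 340 = -379$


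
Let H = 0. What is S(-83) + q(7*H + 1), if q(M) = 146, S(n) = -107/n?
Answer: 12225/83 ≈ 147.29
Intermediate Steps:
S(-83) + q(7*H + 1) = -107/(-83) + 146 = -107*(-1/83) + 146 = 107/83 + 146 = 12225/83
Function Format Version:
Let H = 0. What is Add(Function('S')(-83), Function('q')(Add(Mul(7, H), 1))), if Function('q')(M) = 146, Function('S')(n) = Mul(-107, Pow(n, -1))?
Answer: Rational(12225, 83) ≈ 147.29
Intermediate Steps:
Add(Function('S')(-83), Function('q')(Add(Mul(7, H), 1))) = Add(Mul(-107, Pow(-83, -1)), 146) = Add(Mul(-107, Rational(-1, 83)), 146) = Add(Rational(107, 83), 146) = Rational(12225, 83)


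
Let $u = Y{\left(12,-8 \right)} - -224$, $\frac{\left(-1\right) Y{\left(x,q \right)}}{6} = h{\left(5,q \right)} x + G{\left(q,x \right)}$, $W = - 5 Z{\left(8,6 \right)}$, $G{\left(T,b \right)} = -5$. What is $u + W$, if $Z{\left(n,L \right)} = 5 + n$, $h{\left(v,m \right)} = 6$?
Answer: $-243$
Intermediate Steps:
$W = -65$ ($W = - 5 \left(5 + 8\right) = \left(-5\right) 13 = -65$)
$Y{\left(x,q \right)} = 30 - 36 x$ ($Y{\left(x,q \right)} = - 6 \left(6 x - 5\right) = - 6 \left(-5 + 6 x\right) = 30 - 36 x$)
$u = -178$ ($u = \left(30 - 432\right) - -224 = \left(30 - 432\right) + 224 = -402 + 224 = -178$)
$u + W = -178 - 65 = -243$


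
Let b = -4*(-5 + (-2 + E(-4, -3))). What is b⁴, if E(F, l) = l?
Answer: 2560000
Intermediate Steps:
b = 40 (b = -4*(-5 + (-2 - 3)) = -4*(-5 - 5) = -4*(-10) = 40)
b⁴ = 40⁴ = 2560000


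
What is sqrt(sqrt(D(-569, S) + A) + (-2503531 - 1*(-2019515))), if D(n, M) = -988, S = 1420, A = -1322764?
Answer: sqrt(-484016 + 2*I*sqrt(330938)) ≈ 0.827 + 695.71*I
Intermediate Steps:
sqrt(sqrt(D(-569, S) + A) + (-2503531 - 1*(-2019515))) = sqrt(sqrt(-988 - 1322764) + (-2503531 - 1*(-2019515))) = sqrt(sqrt(-1323752) + (-2503531 + 2019515)) = sqrt(2*I*sqrt(330938) - 484016) = sqrt(-484016 + 2*I*sqrt(330938))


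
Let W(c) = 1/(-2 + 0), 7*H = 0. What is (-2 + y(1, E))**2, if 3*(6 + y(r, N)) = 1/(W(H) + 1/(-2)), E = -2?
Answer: 625/9 ≈ 69.444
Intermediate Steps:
H = 0 (H = (1/7)*0 = 0)
W(c) = -1/2 (W(c) = 1/(-2) = -1/2)
y(r, N) = -19/3 (y(r, N) = -6 + 1/(3*(-1/2 + 1/(-2))) = -6 + 1/(3*(-1/2 - 1/2)) = -6 + (1/3)/(-1) = -6 + (1/3)*(-1) = -6 - 1/3 = -19/3)
(-2 + y(1, E))**2 = (-2 - 19/3)**2 = (-25/3)**2 = 625/9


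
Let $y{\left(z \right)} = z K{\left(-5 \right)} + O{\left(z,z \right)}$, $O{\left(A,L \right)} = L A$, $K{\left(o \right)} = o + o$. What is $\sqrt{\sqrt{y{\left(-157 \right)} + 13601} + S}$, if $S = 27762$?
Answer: $\sqrt{27762 + 2 \sqrt{9955}} \approx 167.22$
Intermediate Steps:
$K{\left(o \right)} = 2 o$
$O{\left(A,L \right)} = A L$
$y{\left(z \right)} = z^{2} - 10 z$ ($y{\left(z \right)} = z 2 \left(-5\right) + z z = z \left(-10\right) + z^{2} = - 10 z + z^{2} = z^{2} - 10 z$)
$\sqrt{\sqrt{y{\left(-157 \right)} + 13601} + S} = \sqrt{\sqrt{- 157 \left(-10 - 157\right) + 13601} + 27762} = \sqrt{\sqrt{\left(-157\right) \left(-167\right) + 13601} + 27762} = \sqrt{\sqrt{26219 + 13601} + 27762} = \sqrt{\sqrt{39820} + 27762} = \sqrt{2 \sqrt{9955} + 27762} = \sqrt{27762 + 2 \sqrt{9955}}$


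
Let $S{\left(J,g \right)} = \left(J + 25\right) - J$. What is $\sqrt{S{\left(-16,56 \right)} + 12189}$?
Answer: $\sqrt{12214} \approx 110.52$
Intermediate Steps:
$S{\left(J,g \right)} = 25$ ($S{\left(J,g \right)} = \left(25 + J\right) - J = 25$)
$\sqrt{S{\left(-16,56 \right)} + 12189} = \sqrt{25 + 12189} = \sqrt{12214}$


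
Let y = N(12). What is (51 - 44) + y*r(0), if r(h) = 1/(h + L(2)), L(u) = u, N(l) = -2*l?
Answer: -5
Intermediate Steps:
y = -24 (y = -2*12 = -24)
r(h) = 1/(2 + h) (r(h) = 1/(h + 2) = 1/(2 + h))
(51 - 44) + y*r(0) = (51 - 44) - 24/(2 + 0) = 7 - 24/2 = 7 - 24*½ = 7 - 12 = -5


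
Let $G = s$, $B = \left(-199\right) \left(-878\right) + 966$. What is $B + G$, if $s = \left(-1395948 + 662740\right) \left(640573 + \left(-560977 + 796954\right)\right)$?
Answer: $-642693296712$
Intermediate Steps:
$s = -642693472400$ ($s = - 733208 \left(640573 + 235977\right) = \left(-733208\right) 876550 = -642693472400$)
$B = 175688$ ($B = 174722 + 966 = 175688$)
$G = -642693472400$
$B + G = 175688 - 642693472400 = -642693296712$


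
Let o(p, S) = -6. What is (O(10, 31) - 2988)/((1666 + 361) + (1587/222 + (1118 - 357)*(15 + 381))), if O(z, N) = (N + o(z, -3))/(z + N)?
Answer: -9063742/920485711 ≈ -0.0098467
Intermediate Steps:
O(z, N) = (-6 + N)/(N + z) (O(z, N) = (N - 6)/(z + N) = (-6 + N)/(N + z))
(O(10, 31) - 2988)/((1666 + 361) + (1587/222 + (1118 - 357)*(15 + 381))) = ((-6 + 31)/(31 + 10) - 2988)/((1666 + 361) + (1587/222 + (1118 - 357)*(15 + 381))) = (25/41 - 2988)/(2027 + (1587*(1/222) + 761*396)) = ((1/41)*25 - 2988)/(2027 + (529/74 + 301356)) = (25/41 - 2988)/(2027 + 22300873/74) = -122483/(41*22450871/74) = -122483/41*74/22450871 = -9063742/920485711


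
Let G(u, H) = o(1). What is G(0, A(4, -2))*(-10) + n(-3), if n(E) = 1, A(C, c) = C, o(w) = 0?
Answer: 1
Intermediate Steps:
G(u, H) = 0
G(0, A(4, -2))*(-10) + n(-3) = 0*(-10) + 1 = 0 + 1 = 1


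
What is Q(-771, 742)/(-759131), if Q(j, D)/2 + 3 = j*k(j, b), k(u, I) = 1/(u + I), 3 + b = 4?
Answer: 1539/292265435 ≈ 5.2658e-6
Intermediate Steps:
b = 1 (b = -3 + 4 = 1)
k(u, I) = 1/(I + u)
Q(j, D) = -6 + 2*j/(1 + j) (Q(j, D) = -6 + 2*(j/(1 + j)) = -6 + 2*j/(1 + j))
Q(-771, 742)/(-759131) = (2*(-3 - 2*(-771))/(1 - 771))/(-759131) = (2*(-3 + 1542)/(-770))*(-1/759131) = (2*(-1/770)*1539)*(-1/759131) = -1539/385*(-1/759131) = 1539/292265435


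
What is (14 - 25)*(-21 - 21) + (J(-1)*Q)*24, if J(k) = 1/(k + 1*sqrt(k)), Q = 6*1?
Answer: 390 - 72*I ≈ 390.0 - 72.0*I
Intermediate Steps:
Q = 6
J(k) = 1/(k + sqrt(k))
(14 - 25)*(-21 - 21) + (J(-1)*Q)*24 = (14 - 25)*(-21 - 21) + (6/(-1 + sqrt(-1)))*24 = -11*(-42) + (6/(-1 + I))*24 = 462 + (((-1 - I)/2)*6)*24 = 462 + (3*(-1 - I))*24 = 462 + 72*(-1 - I)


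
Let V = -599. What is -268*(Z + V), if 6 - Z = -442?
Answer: 40468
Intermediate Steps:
Z = 448 (Z = 6 - 1*(-442) = 6 + 442 = 448)
-268*(Z + V) = -268*(448 - 599) = -268*(-151) = 40468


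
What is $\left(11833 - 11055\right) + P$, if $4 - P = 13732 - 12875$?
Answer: $-75$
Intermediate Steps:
$P = -853$ ($P = 4 - \left(13732 - 12875\right) = 4 - 857 = -853$)
$\left(11833 - 11055\right) + P = \left(11833 - 11055\right) - 853 = 778 - 853 = -75$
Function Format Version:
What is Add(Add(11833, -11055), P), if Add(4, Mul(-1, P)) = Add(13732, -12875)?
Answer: -75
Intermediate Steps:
P = -853 (P = Add(4, Mul(-1, Add(13732, -12875))) = Add(4, Mul(-1, 857)) = Add(4, -857) = -853)
Add(Add(11833, -11055), P) = Add(Add(11833, -11055), -853) = Add(778, -853) = -75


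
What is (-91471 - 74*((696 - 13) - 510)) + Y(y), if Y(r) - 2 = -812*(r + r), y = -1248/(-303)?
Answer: -11206955/101 ≈ -1.1096e+5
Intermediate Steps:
y = 416/101 (y = -1248*(-1/303) = 416/101 ≈ 4.1188)
Y(r) = 2 - 1624*r (Y(r) = 2 - 812*(r + r) = 2 - 1624*r)
(-91471 - 74*((696 - 13) - 510)) + Y(y) = (-91471 - 74*((696 - 13) - 510)) + (2 - 1624*416/101) = (-91471 - 74*(683 - 510)) + (2 - 675584/101) = (-91471 - 74*173) - 675382/101 = (-91471 - 12802) - 675382/101 = -104273 - 675382/101 = -11206955/101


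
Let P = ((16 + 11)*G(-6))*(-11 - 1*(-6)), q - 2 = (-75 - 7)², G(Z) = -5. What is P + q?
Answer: 7401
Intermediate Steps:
q = 6726 (q = 2 + (-75 - 7)² = 2 + (-82)² = 2 + 6724 = 6726)
P = 675 (P = ((16 + 11)*(-5))*(-11 - 1*(-6)) = (27*(-5))*(-11 + 6) = -135*(-5) = 675)
P + q = 675 + 6726 = 7401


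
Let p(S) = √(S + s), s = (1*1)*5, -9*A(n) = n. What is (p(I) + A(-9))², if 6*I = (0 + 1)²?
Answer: (6 + √186)²/36 ≈ 10.713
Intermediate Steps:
A(n) = -n/9
I = ⅙ (I = (0 + 1)²/6 = (⅙)*1² = (⅙)*1 = ⅙ ≈ 0.16667)
s = 5 (s = 1*5 = 5)
p(S) = √(5 + S) (p(S) = √(S + 5) = √(5 + S))
(p(I) + A(-9))² = (√(5 + ⅙) - ⅑*(-9))² = (√(31/6) + 1)² = (√186/6 + 1)² = (1 + √186/6)²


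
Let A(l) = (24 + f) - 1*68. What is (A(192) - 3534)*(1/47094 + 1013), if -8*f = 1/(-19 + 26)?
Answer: -9558848196287/2637264 ≈ -3.6245e+6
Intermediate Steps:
f = -1/56 (f = -1/(8*(-19 + 26)) = -1/8/7 = -1/8*1/7 = -1/56 ≈ -0.017857)
A(l) = -2465/56 (A(l) = (24 - 1/56) - 1*68 = 1343/56 - 68 = -2465/56)
(A(192) - 3534)*(1/47094 + 1013) = (-2465/56 - 3534)*(1/47094 + 1013) = -200369*(1/47094 + 1013)/56 = -200369/56*47706223/47094 = -9558848196287/2637264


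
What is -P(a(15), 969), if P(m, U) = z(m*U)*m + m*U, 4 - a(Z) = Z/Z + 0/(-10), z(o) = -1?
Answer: -2904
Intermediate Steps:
a(Z) = 3 (a(Z) = 4 - (Z/Z + 0/(-10)) = 4 - (1 + 0*(-1/10)) = 4 - (1 + 0) = 4 - 1*1 = 4 - 1 = 3)
P(m, U) = -m + U*m (P(m, U) = -m + m*U = -m + U*m)
-P(a(15), 969) = -3*(-1 + 969) = -3*968 = -1*2904 = -2904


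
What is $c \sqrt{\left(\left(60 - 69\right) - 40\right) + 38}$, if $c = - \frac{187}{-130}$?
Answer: $\frac{187 i \sqrt{11}}{130} \approx 4.7708 i$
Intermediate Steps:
$c = \frac{187}{130}$ ($c = \left(-187\right) \left(- \frac{1}{130}\right) = \frac{187}{130} \approx 1.4385$)
$c \sqrt{\left(\left(60 - 69\right) - 40\right) + 38} = \frac{187 \sqrt{\left(\left(60 - 69\right) - 40\right) + 38}}{130} = \frac{187 \sqrt{\left(-9 - 40\right) + 38}}{130} = \frac{187 \sqrt{-49 + 38}}{130} = \frac{187 \sqrt{-11}}{130} = \frac{187 i \sqrt{11}}{130}$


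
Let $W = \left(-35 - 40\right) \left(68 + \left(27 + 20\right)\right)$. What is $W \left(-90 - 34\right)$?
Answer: $1069500$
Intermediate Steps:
$W = -8625$ ($W = - 75 \left(68 + 47\right) = \left(-75\right) 115 = -8625$)
$W \left(-90 - 34\right) = - 8625 \left(-90 - 34\right) = \left(-8625\right) \left(-124\right) = 1069500$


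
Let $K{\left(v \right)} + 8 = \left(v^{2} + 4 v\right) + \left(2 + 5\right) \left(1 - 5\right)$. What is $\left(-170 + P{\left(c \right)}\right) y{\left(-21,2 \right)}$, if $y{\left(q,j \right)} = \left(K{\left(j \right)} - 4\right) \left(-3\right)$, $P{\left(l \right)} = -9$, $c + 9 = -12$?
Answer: $-15036$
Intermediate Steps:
$c = -21$ ($c = -9 - 12 = -21$)
$K{\left(v \right)} = -36 + v^{2} + 4 v$ ($K{\left(v \right)} = -8 + \left(\left(v^{2} + 4 v\right) + \left(2 + 5\right) \left(1 - 5\right)\right) = -8 + \left(\left(v^{2} + 4 v\right) + 7 \left(-4\right)\right) = -8 - \left(28 - v^{2} - 4 v\right) = -8 + \left(-28 + v^{2} + 4 v\right) = -36 + v^{2} + 4 v$)
$y{\left(q,j \right)} = 120 - 12 j - 3 j^{2}$ ($y{\left(q,j \right)} = \left(\left(-36 + j^{2} + 4 j\right) - 4\right) \left(-3\right) = \left(-40 + j^{2} + 4 j\right) \left(-3\right) = 120 - 12 j - 3 j^{2}$)
$\left(-170 + P{\left(c \right)}\right) y{\left(-21,2 \right)} = \left(-170 - 9\right) \left(120 - 24 - 3 \cdot 2^{2}\right) = - 179 \left(120 - 24 - 12\right) = \left(-179\right) 84 = -15036$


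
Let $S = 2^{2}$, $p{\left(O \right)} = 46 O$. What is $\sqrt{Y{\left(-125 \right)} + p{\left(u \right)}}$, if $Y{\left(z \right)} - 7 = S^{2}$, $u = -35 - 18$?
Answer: $i \sqrt{2415} \approx 49.143 i$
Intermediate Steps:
$u = -53$ ($u = -35 - 18 = -53$)
$S = 4$
$Y{\left(z \right)} = 23$ ($Y{\left(z \right)} = 7 + 4^{2} = 7 + 16 = 23$)
$\sqrt{Y{\left(-125 \right)} + p{\left(u \right)}} = \sqrt{23 + 46 \left(-53\right)} = \sqrt{23 - 2438} = \sqrt{-2415} = i \sqrt{2415}$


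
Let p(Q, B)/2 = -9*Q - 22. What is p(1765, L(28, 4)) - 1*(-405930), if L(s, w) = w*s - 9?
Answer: 374116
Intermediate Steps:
L(s, w) = -9 + s*w (L(s, w) = s*w - 9 = -9 + s*w)
p(Q, B) = -44 - 18*Q (p(Q, B) = 2*(-9*Q - 22) = 2*(-22 - 9*Q) = -44 - 18*Q)
p(1765, L(28, 4)) - 1*(-405930) = (-44 - 18*1765) - 1*(-405930) = (-44 - 31770) + 405930 = -31814 + 405930 = 374116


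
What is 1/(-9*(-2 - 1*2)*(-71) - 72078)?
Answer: -1/74634 ≈ -1.3399e-5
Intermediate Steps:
1/(-9*(-2 - 1*2)*(-71) - 72078) = 1/(-9*(-2 - 2)*(-71) - 72078) = 1/(-9*(-4)*(-71) - 72078) = 1/(36*(-71) - 72078) = 1/(-2556 - 72078) = 1/(-74634) = -1/74634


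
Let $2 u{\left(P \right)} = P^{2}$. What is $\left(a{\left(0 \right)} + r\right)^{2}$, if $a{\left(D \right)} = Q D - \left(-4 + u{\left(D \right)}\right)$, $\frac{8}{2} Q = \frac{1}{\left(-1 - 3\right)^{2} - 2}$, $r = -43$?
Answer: $1521$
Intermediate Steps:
$u{\left(P \right)} = \frac{P^{2}}{2}$
$Q = \frac{1}{56}$ ($Q = \frac{1}{4 \left(\left(-1 - 3\right)^{2} - 2\right)} = \frac{1}{4 \left(\left(-4\right)^{2} - 2\right)} = \frac{1}{4 \left(16 - 2\right)} = \frac{1}{4 \cdot 14} = \frac{1}{4} \cdot \frac{1}{14} = \frac{1}{56} \approx 0.017857$)
$a{\left(D \right)} = 4 - \frac{D^{2}}{2} + \frac{D}{56}$ ($a{\left(D \right)} = \frac{D}{56} - \left(-4 + \frac{D^{2}}{2}\right) = 4 - \frac{D^{2}}{2} + \frac{D}{56}$)
$\left(a{\left(0 \right)} + r\right)^{2} = \left(\left(4 - \frac{0^{2}}{2} + \frac{1}{56} \cdot 0\right) - 43\right)^{2} = \left(\left(4 - 0 + 0\right) - 43\right)^{2} = \left(\left(4 + 0 + 0\right) - 43\right)^{2} = \left(4 - 43\right)^{2} = \left(-39\right)^{2} = 1521$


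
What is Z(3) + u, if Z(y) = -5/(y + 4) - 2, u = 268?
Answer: 1857/7 ≈ 265.29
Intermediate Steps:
Z(y) = -2 - 5/(4 + y) (Z(y) = -5/(4 + y) - 2 = -2 - 5/(4 + y))
Z(3) + u = (-13 - 2*3)/(4 + 3) + 268 = (-13 - 6)/7 + 268 = (⅐)*(-19) + 268 = -19/7 + 268 = 1857/7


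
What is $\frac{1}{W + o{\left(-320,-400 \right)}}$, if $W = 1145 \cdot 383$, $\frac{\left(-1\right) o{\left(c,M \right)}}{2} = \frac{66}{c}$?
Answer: $\frac{80}{35082833} \approx 2.2803 \cdot 10^{-6}$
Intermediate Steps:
$o{\left(c,M \right)} = - \frac{132}{c}$ ($o{\left(c,M \right)} = - 2 \frac{66}{c} = - \frac{132}{c}$)
$W = 438535$
$\frac{1}{W + o{\left(-320,-400 \right)}} = \frac{1}{438535 - \frac{132}{-320}} = \frac{1}{438535 - - \frac{33}{80}} = \frac{1}{438535 + \frac{33}{80}} = \frac{1}{\frac{35082833}{80}} = \frac{80}{35082833}$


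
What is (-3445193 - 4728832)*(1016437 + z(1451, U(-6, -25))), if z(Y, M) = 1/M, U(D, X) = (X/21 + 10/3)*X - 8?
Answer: -3580912347268500/431 ≈ -8.3084e+12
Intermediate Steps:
U(D, X) = -8 + X*(10/3 + X/21) (U(D, X) = (X*(1/21) + 10*(1/3))*X - 8 = (X/21 + 10/3)*X - 8 = (10/3 + X/21)*X - 8 = X*(10/3 + X/21) - 8 = -8 + X*(10/3 + X/21))
(-3445193 - 4728832)*(1016437 + z(1451, U(-6, -25))) = (-3445193 - 4728832)*(1016437 + 1/(-8 + (1/21)*(-25)**2 + (10/3)*(-25))) = -8174025*(1016437 + 1/(-8 + (1/21)*625 - 250/3)) = -8174025*(1016437 + 1/(-8 + 625/21 - 250/3)) = -8174025*(1016437 + 1/(-431/7)) = -8174025*(1016437 - 7/431) = -8174025*438084340/431 = -3580912347268500/431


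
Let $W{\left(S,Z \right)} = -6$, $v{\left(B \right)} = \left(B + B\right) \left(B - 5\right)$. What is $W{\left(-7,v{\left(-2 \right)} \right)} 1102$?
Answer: $-6612$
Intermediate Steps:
$v{\left(B \right)} = 2 B \left(-5 + B\right)$
$W{\left(-7,v{\left(-2 \right)} \right)} 1102 = \left(-6\right) 1102 = -6612$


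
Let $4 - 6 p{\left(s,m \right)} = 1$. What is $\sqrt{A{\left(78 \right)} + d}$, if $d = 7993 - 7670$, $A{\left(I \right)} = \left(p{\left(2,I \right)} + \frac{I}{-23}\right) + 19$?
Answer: $\frac{\sqrt{717554}}{46} \approx 18.415$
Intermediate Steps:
$p{\left(s,m \right)} = \frac{1}{2}$ ($p{\left(s,m \right)} = \frac{2}{3} - \frac{1}{6} = \frac{1}{2}$)
$A{\left(I \right)} = \frac{39}{2} - \frac{I}{23}$ ($A{\left(I \right)} = \left(\frac{1}{2} + \frac{I}{-23}\right) + 19 = \left(\frac{1}{2} + I \left(- \frac{1}{23}\right)\right) + 19 = \left(\frac{1}{2} - \frac{I}{23}\right) + 19 = \frac{39}{2} - \frac{I}{23}$)
$d = 323$ ($d = 7993 - 7670 = 323$)
$\sqrt{A{\left(78 \right)} + d} = \sqrt{\left(\frac{39}{2} - \frac{78}{23}\right) + 323} = \sqrt{\frac{741}{46} + 323} = \sqrt{\frac{15599}{46}} = \frac{\sqrt{717554}}{46}$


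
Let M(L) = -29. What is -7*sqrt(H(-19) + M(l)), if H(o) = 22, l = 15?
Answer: -7*I*sqrt(7) ≈ -18.52*I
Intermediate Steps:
-7*sqrt(H(-19) + M(l)) = -7*sqrt(22 - 29) = -7*I*sqrt(7)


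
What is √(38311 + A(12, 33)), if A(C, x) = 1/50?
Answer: 33*√3518/10 ≈ 195.73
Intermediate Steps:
A(C, x) = 1/50
√(38311 + A(12, 33)) = √(38311 + 1/50) = √(1915551/50) = 33*√3518/10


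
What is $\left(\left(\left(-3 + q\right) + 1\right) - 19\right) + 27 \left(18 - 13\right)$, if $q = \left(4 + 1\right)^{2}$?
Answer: $139$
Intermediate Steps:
$q = 25$ ($q = 5^{2} = 25$)
$\left(\left(\left(-3 + q\right) + 1\right) - 19\right) + 27 \left(18 - 13\right) = \left(\left(\left(-3 + 25\right) + 1\right) - 19\right) + 27 \left(18 - 13\right) = \left(\left(22 + 1\right) - 19\right) + 27 \left(18 - 13\right) = \left(23 - 19\right) + 27 \cdot 5 = 4 + 135 = 139$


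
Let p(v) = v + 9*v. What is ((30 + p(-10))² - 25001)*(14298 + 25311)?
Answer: -796180509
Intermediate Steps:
p(v) = 10*v
((30 + p(-10))² - 25001)*(14298 + 25311) = ((30 + 10*(-10))² - 25001)*(14298 + 25311) = ((30 - 100)² - 25001)*39609 = ((-70)² - 25001)*39609 = (4900 - 25001)*39609 = -20101*39609 = -796180509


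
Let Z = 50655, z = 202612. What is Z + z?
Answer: 253267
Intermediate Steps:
Z + z = 50655 + 202612 = 253267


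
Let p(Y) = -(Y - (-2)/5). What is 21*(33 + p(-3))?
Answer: 3738/5 ≈ 747.60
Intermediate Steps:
p(Y) = -2/5 - Y (p(Y) = -(Y - (-2)/5) = -(Y - 1*(-2/5)) = -(Y + 2/5) = -(2/5 + Y) = -2/5 - Y)
21*(33 + p(-3)) = 21*(33 + (-2/5 - 1*(-3))) = 21*(33 + (-2/5 + 3)) = 21*(33 + 13/5) = 21*(178/5) = 3738/5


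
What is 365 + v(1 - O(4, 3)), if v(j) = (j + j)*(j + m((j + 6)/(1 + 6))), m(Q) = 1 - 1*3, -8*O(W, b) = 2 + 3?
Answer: 11641/32 ≈ 363.78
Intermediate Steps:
O(W, b) = -5/8 (O(W, b) = -(2 + 3)/8 = -⅛*5 = -5/8)
m(Q) = -2 (m(Q) = 1 - 3 = -2)
v(j) = 2*j*(-2 + j) (v(j) = (j + j)*(j - 2) = (2*j)*(-2 + j) = 2*j*(-2 + j))
365 + v(1 - O(4, 3)) = 365 + 2*(1 - 1*(-5/8))*(-2 + (1 - 1*(-5/8))) = 365 + 2*(1 + 5/8)*(-2 + (1 + 5/8)) = 365 + 2*(13/8)*(-2 + 13/8) = 365 + 2*(13/8)*(-3/8) = 365 - 39/32 = 11641/32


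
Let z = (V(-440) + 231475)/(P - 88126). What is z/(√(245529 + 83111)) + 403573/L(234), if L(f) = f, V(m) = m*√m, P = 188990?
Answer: 403573/234 + 235*√5135/4206592 - 55*I*√22594/51793664 ≈ 1724.7 - 0.00015962*I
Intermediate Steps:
V(m) = m^(3/2)
z = 1175/512 - 55*I*√110/6304 (z = ((-440)^(3/2) + 231475)/(188990 - 88126) = (-880*I*√110 + 231475)/100864 = (231475 - 880*I*√110)*(1/100864) = 1175/512 - 55*I*√110/6304 ≈ 2.2949 - 0.091505*I)
z/(√(245529 + 83111)) + 403573/L(234) = (1175/512 - 55*I*√110/6304)/(√(245529 + 83111)) + 403573/234 = (1175/512 - 55*I*√110/6304)/(√328640) + 403573*(1/234) = (1175/512 - 55*I*√110/6304)/((8*√5135)) + 403573/234 = (1175/512 - 55*I*√110/6304)*(√5135/41080) + 403573/234 = √5135*(1175/512 - 55*I*√110/6304)/41080 + 403573/234 = 403573/234 + √5135*(1175/512 - 55*I*√110/6304)/41080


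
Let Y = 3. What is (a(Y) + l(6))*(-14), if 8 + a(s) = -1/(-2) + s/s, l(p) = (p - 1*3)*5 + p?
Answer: -203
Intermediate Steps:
l(p) = -15 + 6*p (l(p) = (p - 3)*5 + p = (-3 + p)*5 + p = (-15 + 5*p) + p = -15 + 6*p)
a(s) = -13/2 (a(s) = -8 + (-1/(-2) + s/s) = -8 + (-1*(-1/2) + 1) = -8 + (1/2 + 1) = -8 + 3/2 = -13/2)
(a(Y) + l(6))*(-14) = (-13/2 + (-15 + 6*6))*(-14) = (-13/2 + (-15 + 36))*(-14) = (-13/2 + 21)*(-14) = (29/2)*(-14) = -203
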